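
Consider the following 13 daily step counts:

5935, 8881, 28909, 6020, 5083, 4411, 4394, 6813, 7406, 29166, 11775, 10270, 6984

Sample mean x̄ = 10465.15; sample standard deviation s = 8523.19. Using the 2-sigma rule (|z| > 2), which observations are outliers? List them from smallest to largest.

Cutoffs at x̄ ± 2s: 10465.15 ± 2·8523.19 = [-6581.23, 27511.53].
28909: z = 2.16, |z| > 2 → outlier.
29166: z = 2.19, |z| > 2 → outlier.
Every other value lies within [-6581.23, 27511.53].

28909, 29166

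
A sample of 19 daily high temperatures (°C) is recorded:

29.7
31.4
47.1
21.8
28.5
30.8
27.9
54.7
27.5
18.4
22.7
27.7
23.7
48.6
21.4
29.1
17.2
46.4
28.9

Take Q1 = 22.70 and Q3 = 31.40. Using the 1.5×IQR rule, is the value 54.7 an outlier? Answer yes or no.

IQR = Q3 − Q1 = 31.40 − 22.70 = 8.70.
Lower fence = Q1 − 1.5·IQR = 22.70 − 13.05 = 9.65.
Upper fence = Q3 + 1.5·IQR = 31.40 + 13.05 = 44.45.
54.7 lies above the upper fence.

yes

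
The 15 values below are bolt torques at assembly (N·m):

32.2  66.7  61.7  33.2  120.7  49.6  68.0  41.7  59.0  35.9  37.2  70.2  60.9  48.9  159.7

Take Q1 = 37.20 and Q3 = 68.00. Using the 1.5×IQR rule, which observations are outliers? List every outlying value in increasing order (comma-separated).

120.7, 159.7

IQR = Q3 − Q1 = 68.00 − 37.20 = 30.80.
Lower fence = Q1 − 1.5·IQR = 37.20 − 46.20 = -9.00.
Upper fence = Q3 + 1.5·IQR = 68.00 + 46.20 = 114.20.
120.7 > 114.20 → outlier.
159.7 > 114.20 → outlier.
All remaining values lie within [-9.00, 114.20].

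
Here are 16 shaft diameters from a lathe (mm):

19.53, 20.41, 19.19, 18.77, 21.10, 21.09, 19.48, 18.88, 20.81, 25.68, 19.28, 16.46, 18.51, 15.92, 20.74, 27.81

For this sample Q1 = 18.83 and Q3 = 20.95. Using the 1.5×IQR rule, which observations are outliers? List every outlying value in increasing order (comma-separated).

IQR = Q3 − Q1 = 20.95 − 18.83 = 2.12.
Lower fence = Q1 − 1.5·IQR = 18.83 − 3.18 = 15.65.
Upper fence = Q3 + 1.5·IQR = 20.95 + 3.18 = 24.13.
25.68 > 24.13 → outlier.
27.81 > 24.13 → outlier.
All remaining values lie within [15.65, 24.13].

25.68, 27.81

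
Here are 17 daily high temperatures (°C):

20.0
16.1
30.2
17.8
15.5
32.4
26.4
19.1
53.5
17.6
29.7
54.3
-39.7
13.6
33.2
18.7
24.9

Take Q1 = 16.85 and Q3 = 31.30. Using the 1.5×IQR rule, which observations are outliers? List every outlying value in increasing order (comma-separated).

-39.7, 53.5, 54.3

IQR = Q3 − Q1 = 31.30 − 16.85 = 14.45.
Lower fence = Q1 − 1.5·IQR = 16.85 − 21.675 = -4.825.
Upper fence = Q3 + 1.5·IQR = 31.30 + 21.675 = 52.975.
-39.7 < -4.825 → outlier.
53.5 > 52.975 → outlier.
54.3 > 52.975 → outlier.
All remaining values lie within [-4.825, 52.975].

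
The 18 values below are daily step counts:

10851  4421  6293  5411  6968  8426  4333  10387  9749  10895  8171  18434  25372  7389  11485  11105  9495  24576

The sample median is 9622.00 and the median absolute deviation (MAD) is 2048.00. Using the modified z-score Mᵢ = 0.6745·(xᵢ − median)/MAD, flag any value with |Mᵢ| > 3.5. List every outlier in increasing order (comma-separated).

|Mᵢ| > 3.5 ⇔ |xᵢ − 9622.00| > 3.5·2048.00/0.6745 = 10627.13.
So outliers lie outside [-1005.13, 20249.13].
24576: M = 4.93 → outlier.
25372: M = 5.19 → outlier.

24576, 25372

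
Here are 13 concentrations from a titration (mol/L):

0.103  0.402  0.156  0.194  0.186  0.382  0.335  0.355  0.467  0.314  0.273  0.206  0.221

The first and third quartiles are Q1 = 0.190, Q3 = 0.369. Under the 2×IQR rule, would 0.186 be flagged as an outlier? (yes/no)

no

IQR = Q3 − Q1 = 0.369 − 0.190 = 0.179.
Lower fence = Q1 − 2·IQR = 0.190 − 0.358 = -0.168.
Upper fence = Q3 + 2·IQR = 0.369 + 0.358 = 0.727.
0.186 lies within [-0.168, 0.727].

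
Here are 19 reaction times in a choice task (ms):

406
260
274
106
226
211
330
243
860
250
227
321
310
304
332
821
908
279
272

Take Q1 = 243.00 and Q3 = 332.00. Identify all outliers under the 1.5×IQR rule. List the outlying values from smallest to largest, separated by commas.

106, 821, 860, 908

IQR = Q3 − Q1 = 332.00 − 243.00 = 89.00.
Lower fence = Q1 − 1.5·IQR = 243.00 − 133.50 = 109.50.
Upper fence = Q3 + 1.5·IQR = 332.00 + 133.50 = 465.50.
106 < 109.50 → outlier.
821 > 465.50 → outlier.
860 > 465.50 → outlier.
908 > 465.50 → outlier.
All remaining values lie within [109.50, 465.50].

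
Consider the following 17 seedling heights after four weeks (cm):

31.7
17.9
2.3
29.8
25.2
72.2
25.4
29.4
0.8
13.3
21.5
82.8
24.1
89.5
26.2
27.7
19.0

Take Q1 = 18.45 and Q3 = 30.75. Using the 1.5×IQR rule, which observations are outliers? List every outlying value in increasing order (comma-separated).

IQR = Q3 − Q1 = 30.75 − 18.45 = 12.30.
Lower fence = Q1 − 1.5·IQR = 18.45 − 18.45 = 0.00.
Upper fence = Q3 + 1.5·IQR = 30.75 + 18.45 = 49.20.
72.2 > 49.20 → outlier.
82.8 > 49.20 → outlier.
89.5 > 49.20 → outlier.
All remaining values lie within [0.00, 49.20].

72.2, 82.8, 89.5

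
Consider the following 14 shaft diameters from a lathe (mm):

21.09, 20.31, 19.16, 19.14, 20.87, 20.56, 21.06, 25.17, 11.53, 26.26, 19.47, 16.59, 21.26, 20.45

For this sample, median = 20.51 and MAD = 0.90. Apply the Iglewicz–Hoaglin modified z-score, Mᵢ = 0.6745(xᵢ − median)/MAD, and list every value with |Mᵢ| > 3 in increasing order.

11.53, 25.17, 26.26

|Mᵢ| > 3 ⇔ |xᵢ − 20.51| > 3·0.90/0.6745 = 4.00.
So outliers lie outside [16.51, 24.51].
11.53: M = -6.73 → outlier.
25.17: M = 3.49 → outlier.
26.26: M = 4.31 → outlier.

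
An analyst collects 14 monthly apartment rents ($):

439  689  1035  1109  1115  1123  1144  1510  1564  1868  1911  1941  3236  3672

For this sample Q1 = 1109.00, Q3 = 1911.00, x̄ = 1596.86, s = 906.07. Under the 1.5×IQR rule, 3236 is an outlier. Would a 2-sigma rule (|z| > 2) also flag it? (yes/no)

no

z = (3236 − 1596.86) / 906.07 = 1.81.
|z| = 1.81 ≤ 2.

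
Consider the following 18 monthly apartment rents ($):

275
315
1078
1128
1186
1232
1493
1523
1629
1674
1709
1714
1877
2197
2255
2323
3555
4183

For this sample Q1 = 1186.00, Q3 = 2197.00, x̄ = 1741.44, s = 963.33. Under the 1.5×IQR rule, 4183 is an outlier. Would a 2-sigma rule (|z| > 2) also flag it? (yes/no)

z = (4183 − 1741.44) / 963.33 = 2.53.
|z| = 2.53 > 2.

yes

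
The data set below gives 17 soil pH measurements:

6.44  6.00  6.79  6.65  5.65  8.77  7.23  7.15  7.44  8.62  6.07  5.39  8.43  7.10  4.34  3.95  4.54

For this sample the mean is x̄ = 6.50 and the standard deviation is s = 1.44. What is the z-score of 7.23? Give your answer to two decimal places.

z = (7.23 − 6.50) / 1.44 = 0.51.

0.51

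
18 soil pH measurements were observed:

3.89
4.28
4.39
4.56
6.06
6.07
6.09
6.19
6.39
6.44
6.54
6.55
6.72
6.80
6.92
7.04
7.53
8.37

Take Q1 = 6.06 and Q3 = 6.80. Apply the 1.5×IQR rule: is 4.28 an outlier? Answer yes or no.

yes

IQR = Q3 − Q1 = 6.80 − 6.06 = 0.74.
Lower fence = Q1 − 1.5·IQR = 6.06 − 1.11 = 4.95.
Upper fence = Q3 + 1.5·IQR = 6.80 + 1.11 = 7.91.
4.28 lies below the lower fence.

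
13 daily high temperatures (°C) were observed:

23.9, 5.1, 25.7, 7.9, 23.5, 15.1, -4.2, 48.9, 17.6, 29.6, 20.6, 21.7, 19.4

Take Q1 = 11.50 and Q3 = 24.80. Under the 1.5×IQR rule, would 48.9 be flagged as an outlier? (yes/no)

IQR = Q3 − Q1 = 24.80 − 11.50 = 13.30.
Lower fence = Q1 − 1.5·IQR = 11.50 − 19.95 = -8.45.
Upper fence = Q3 + 1.5·IQR = 24.80 + 19.95 = 44.75.
48.9 lies above the upper fence.

yes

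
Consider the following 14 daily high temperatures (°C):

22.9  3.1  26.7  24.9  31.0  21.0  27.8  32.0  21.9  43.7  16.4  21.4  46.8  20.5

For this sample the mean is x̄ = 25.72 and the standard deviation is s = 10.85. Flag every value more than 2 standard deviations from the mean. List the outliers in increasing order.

3.1

Cutoffs at x̄ ± 2s: 25.72 ± 2·10.85 = [4.02, 47.42].
3.1: z = -2.08, |z| > 2 → outlier.
Every other value lies within [4.02, 47.42].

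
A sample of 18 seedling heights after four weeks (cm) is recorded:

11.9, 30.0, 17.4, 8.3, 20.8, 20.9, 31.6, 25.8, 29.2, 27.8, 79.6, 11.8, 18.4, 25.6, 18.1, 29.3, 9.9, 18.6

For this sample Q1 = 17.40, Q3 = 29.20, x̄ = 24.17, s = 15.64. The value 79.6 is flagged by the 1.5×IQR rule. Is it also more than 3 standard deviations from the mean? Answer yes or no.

z = (79.6 − 24.17) / 15.64 = 3.54.
|z| = 3.54 > 3.

yes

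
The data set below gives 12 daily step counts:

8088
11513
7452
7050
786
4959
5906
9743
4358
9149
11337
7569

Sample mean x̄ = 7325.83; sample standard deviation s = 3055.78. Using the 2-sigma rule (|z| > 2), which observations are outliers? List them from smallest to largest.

786

Cutoffs at x̄ ± 2s: 7325.83 ± 2·3055.78 = [1214.27, 13437.39].
786: z = -2.14, |z| > 2 → outlier.
Every other value lies within [1214.27, 13437.39].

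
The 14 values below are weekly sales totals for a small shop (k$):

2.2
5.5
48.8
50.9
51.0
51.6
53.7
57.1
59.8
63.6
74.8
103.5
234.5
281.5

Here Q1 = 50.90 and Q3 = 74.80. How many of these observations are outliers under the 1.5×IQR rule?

4

IQR = 23.90; fences at 50.90 − 35.85 = 15.05 and 74.80 + 35.85 = 110.65.
Outside the cutoffs: 2.2, 5.5, 234.5, 281.5.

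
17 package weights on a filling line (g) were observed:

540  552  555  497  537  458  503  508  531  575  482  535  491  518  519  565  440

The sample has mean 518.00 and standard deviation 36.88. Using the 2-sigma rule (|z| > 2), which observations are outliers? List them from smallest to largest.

440

Cutoffs at x̄ ± 2s: 518.00 ± 2·36.88 = [444.24, 591.76].
440: z = -2.11, |z| > 2 → outlier.
Every other value lies within [444.24, 591.76].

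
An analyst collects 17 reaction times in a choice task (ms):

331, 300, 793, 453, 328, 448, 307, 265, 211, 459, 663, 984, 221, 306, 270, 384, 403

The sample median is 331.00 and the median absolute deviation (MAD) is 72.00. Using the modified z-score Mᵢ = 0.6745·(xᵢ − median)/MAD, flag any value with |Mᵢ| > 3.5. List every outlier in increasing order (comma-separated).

|Mᵢ| > 3.5 ⇔ |xᵢ − 331.00| > 3.5·72.00/0.6745 = 373.61.
So outliers lie outside [-42.61, 704.61].
793: M = 4.33 → outlier.
984: M = 6.12 → outlier.

793, 984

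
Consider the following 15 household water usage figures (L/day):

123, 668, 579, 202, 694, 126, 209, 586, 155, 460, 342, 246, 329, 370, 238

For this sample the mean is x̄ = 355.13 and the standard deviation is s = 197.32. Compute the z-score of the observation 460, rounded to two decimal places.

z = (460 − 355.13) / 197.32 = 0.53.

0.53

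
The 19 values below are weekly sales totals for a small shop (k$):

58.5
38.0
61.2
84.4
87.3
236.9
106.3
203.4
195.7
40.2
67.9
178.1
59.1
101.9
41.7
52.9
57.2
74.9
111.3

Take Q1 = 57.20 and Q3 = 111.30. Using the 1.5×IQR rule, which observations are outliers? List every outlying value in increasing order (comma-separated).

IQR = Q3 − Q1 = 111.30 − 57.20 = 54.10.
Lower fence = Q1 − 1.5·IQR = 57.20 − 81.15 = -23.95.
Upper fence = Q3 + 1.5·IQR = 111.30 + 81.15 = 192.45.
195.7 > 192.45 → outlier.
203.4 > 192.45 → outlier.
236.9 > 192.45 → outlier.
All remaining values lie within [-23.95, 192.45].

195.7, 203.4, 236.9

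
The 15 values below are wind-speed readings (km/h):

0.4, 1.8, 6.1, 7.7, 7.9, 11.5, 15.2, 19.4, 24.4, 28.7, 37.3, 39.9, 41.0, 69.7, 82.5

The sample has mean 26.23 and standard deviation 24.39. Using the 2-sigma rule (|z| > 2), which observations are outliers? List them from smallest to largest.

Cutoffs at x̄ ± 2s: 26.23 ± 2·24.39 = [-22.55, 75.01].
82.5: z = 2.31, |z| > 2 → outlier.
Every other value lies within [-22.55, 75.01].

82.5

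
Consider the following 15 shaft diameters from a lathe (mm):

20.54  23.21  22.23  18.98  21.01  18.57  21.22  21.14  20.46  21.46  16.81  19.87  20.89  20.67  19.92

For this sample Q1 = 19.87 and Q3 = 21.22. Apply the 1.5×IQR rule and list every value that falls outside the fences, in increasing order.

16.81

IQR = Q3 − Q1 = 21.22 − 19.87 = 1.35.
Lower fence = Q1 − 1.5·IQR = 19.87 − 2.025 = 17.845.
Upper fence = Q3 + 1.5·IQR = 21.22 + 2.025 = 23.245.
16.81 < 17.845 → outlier.
All remaining values lie within [17.845, 23.245].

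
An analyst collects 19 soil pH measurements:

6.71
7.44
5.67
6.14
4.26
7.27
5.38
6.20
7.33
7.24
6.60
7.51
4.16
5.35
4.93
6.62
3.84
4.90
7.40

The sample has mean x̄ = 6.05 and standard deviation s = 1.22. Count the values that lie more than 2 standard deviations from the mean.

Cutoffs: x̄ ± 2s = [3.61, 8.49].
Every value lies within the cutoffs.

0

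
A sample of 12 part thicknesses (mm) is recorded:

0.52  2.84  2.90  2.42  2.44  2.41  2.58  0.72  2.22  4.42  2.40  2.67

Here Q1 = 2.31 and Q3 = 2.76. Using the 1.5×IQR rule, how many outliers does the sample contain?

IQR = 0.45; fences at 2.31 − 0.675 = 1.635 and 2.76 + 0.675 = 3.435.
Outside the cutoffs: 0.52, 0.72, 4.42.

3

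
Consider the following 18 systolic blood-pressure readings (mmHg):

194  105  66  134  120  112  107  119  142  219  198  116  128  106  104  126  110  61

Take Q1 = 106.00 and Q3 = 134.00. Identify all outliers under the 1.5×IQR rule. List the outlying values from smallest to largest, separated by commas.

IQR = Q3 − Q1 = 134.00 − 106.00 = 28.00.
Lower fence = Q1 − 1.5·IQR = 106.00 − 42.00 = 64.00.
Upper fence = Q3 + 1.5·IQR = 134.00 + 42.00 = 176.00.
61 < 64.00 → outlier.
194 > 176.00 → outlier.
198 > 176.00 → outlier.
219 > 176.00 → outlier.
All remaining values lie within [64.00, 176.00].

61, 194, 198, 219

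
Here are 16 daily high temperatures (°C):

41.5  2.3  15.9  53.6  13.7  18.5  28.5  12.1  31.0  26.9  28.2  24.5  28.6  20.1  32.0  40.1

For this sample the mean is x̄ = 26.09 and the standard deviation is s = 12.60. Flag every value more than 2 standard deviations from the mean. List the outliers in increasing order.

53.6

Cutoffs at x̄ ± 2s: 26.09 ± 2·12.60 = [0.89, 51.29].
53.6: z = 2.18, |z| > 2 → outlier.
Every other value lies within [0.89, 51.29].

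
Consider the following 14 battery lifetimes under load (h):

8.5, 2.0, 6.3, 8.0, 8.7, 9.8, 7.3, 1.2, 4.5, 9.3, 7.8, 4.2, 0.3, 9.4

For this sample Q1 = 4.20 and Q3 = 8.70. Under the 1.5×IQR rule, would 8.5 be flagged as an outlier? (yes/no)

no

IQR = Q3 − Q1 = 8.70 − 4.20 = 4.50.
Lower fence = Q1 − 1.5·IQR = 4.20 − 6.75 = -2.55.
Upper fence = Q3 + 1.5·IQR = 8.70 + 6.75 = 15.45.
8.5 lies within [-2.55, 15.45].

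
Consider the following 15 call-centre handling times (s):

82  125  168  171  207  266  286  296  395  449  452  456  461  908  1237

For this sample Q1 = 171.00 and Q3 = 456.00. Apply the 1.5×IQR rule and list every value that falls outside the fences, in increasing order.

908, 1237

IQR = Q3 − Q1 = 456.00 − 171.00 = 285.00.
Lower fence = Q1 − 1.5·IQR = 171.00 − 427.50 = -256.50.
Upper fence = Q3 + 1.5·IQR = 456.00 + 427.50 = 883.50.
908 > 883.50 → outlier.
1237 > 883.50 → outlier.
All remaining values lie within [-256.50, 883.50].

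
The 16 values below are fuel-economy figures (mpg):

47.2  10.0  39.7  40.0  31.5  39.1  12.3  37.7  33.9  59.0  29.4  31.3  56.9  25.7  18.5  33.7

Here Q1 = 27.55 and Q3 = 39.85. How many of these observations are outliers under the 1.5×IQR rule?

1

IQR = 12.30; fences at 27.55 − 18.45 = 9.10 and 39.85 + 18.45 = 58.30.
Outside the cutoffs: 59.0.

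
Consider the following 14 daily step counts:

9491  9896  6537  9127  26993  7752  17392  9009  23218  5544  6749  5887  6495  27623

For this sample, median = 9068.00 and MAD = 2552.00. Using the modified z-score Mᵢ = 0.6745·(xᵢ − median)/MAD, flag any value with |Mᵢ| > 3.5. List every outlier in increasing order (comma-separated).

|Mᵢ| > 3.5 ⇔ |xᵢ − 9068.00| > 3.5·2552.00/0.6745 = 13242.40.
So outliers lie outside [-4174.40, 22310.40].
23218: M = 3.74 → outlier.
26993: M = 4.74 → outlier.
27623: M = 4.90 → outlier.

23218, 26993, 27623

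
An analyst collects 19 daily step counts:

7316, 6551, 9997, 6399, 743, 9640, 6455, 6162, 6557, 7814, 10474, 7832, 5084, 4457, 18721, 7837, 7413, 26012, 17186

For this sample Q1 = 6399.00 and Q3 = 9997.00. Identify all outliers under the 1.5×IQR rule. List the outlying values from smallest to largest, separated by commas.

743, 17186, 18721, 26012

IQR = Q3 − Q1 = 9997.00 − 6399.00 = 3598.00.
Lower fence = Q1 − 1.5·IQR = 6399.00 − 5397.00 = 1002.00.
Upper fence = Q3 + 1.5·IQR = 9997.00 + 5397.00 = 15394.00.
743 < 1002.00 → outlier.
17186 > 15394.00 → outlier.
18721 > 15394.00 → outlier.
26012 > 15394.00 → outlier.
All remaining values lie within [1002.00, 15394.00].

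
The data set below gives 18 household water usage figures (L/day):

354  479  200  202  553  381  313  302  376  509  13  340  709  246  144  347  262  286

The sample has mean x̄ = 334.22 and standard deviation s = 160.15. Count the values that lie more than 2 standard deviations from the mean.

Cutoffs: x̄ ± 2s = [13.92, 654.52].
Outside the cutoffs: 13, 709.

2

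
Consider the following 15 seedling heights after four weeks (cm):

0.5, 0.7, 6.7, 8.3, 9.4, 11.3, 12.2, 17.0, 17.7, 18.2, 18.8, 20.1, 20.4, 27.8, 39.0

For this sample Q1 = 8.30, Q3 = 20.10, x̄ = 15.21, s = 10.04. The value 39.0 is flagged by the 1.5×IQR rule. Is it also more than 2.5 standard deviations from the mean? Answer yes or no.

no

z = (39.0 − 15.21) / 10.04 = 2.37.
|z| = 2.37 ≤ 2.5.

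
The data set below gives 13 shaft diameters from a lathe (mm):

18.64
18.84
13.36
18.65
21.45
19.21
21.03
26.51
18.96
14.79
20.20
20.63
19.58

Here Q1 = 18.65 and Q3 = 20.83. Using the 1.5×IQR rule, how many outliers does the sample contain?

IQR = 2.18; fences at 18.65 − 3.27 = 15.38 and 20.83 + 3.27 = 24.10.
Outside the cutoffs: 13.36, 14.79, 26.51.

3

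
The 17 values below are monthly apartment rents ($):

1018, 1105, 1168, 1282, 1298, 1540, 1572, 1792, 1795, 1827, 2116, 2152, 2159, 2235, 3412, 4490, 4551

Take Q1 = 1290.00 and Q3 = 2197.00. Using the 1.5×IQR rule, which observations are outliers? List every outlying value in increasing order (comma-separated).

IQR = Q3 − Q1 = 2197.00 − 1290.00 = 907.00.
Lower fence = Q1 − 1.5·IQR = 1290.00 − 1360.50 = -70.50.
Upper fence = Q3 + 1.5·IQR = 2197.00 + 1360.50 = 3557.50.
4490 > 3557.50 → outlier.
4551 > 3557.50 → outlier.
All remaining values lie within [-70.50, 3557.50].

4490, 4551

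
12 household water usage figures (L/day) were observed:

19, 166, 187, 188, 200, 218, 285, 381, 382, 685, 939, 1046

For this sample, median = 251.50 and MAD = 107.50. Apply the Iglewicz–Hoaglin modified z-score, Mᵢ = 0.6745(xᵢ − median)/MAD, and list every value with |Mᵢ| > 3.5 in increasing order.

|Mᵢ| > 3.5 ⇔ |xᵢ − 251.50| > 3.5·107.50/0.6745 = 557.82.
So outliers lie outside [-306.32, 809.32].
939: M = 4.31 → outlier.
1046: M = 4.99 → outlier.

939, 1046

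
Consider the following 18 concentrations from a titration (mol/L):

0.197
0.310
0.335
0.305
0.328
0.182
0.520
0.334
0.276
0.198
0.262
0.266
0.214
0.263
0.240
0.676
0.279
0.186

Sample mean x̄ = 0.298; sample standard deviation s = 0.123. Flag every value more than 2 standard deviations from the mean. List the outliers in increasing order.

0.676

Cutoffs at x̄ ± 2s: 0.298 ± 2·0.123 = [0.052, 0.544].
0.676: z = 3.07, |z| > 2 → outlier.
Every other value lies within [0.052, 0.544].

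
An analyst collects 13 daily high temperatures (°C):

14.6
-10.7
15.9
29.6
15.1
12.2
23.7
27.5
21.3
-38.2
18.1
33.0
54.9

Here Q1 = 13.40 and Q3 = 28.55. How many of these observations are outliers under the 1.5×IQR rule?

3

IQR = 15.15; fences at 13.40 − 22.725 = -9.325 and 28.55 + 22.725 = 51.275.
Outside the cutoffs: -38.2, -10.7, 54.9.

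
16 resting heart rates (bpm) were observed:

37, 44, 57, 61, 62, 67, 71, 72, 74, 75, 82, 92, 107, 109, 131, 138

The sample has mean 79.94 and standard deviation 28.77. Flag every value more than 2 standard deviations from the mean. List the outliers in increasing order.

Cutoffs at x̄ ± 2s: 79.94 ± 2·28.77 = [22.40, 137.48].
138: z = 2.02, |z| > 2 → outlier.
Every other value lies within [22.40, 137.48].

138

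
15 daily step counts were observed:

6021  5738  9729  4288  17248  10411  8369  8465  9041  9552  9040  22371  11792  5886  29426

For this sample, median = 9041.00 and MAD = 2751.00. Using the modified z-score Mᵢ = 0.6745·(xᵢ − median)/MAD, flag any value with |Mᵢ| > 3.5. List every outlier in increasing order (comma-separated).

29426

|Mᵢ| > 3.5 ⇔ |xᵢ − 9041.00| > 3.5·2751.00/0.6745 = 14275.02.
So outliers lie outside [-5234.02, 23316.02].
29426: M = 5.00 → outlier.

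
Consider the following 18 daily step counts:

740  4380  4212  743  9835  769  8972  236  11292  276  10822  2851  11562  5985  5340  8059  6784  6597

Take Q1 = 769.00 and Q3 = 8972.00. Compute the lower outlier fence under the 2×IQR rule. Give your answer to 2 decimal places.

IQR = Q3 − Q1 = 8972.00 − 769.00 = 8203.00.
Lower fence = Q1 − 2·IQR = 769.00 − 16406.00 = -15637.00.
Upper fence = Q3 + 2·IQR = 8972.00 + 16406.00 = 25378.00.

-15637.00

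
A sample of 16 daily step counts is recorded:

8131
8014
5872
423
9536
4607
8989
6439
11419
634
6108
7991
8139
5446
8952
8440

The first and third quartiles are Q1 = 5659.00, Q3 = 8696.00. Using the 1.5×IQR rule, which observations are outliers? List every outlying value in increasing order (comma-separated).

423, 634

IQR = Q3 − Q1 = 8696.00 − 5659.00 = 3037.00.
Lower fence = Q1 − 1.5·IQR = 5659.00 − 4555.50 = 1103.50.
Upper fence = Q3 + 1.5·IQR = 8696.00 + 4555.50 = 13251.50.
423 < 1103.50 → outlier.
634 < 1103.50 → outlier.
All remaining values lie within [1103.50, 13251.50].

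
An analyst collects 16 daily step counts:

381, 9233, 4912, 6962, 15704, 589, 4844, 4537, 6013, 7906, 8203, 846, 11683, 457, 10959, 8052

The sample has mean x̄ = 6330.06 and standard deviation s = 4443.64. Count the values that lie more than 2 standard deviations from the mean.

Cutoffs: x̄ ± 2s = [-2557.22, 15217.34].
Outside the cutoffs: 15704.

1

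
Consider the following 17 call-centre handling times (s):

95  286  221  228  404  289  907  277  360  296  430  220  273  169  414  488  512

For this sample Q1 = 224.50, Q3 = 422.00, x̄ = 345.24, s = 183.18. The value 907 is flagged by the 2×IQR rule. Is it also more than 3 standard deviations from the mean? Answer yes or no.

z = (907 − 345.24) / 183.18 = 3.07.
|z| = 3.07 > 3.

yes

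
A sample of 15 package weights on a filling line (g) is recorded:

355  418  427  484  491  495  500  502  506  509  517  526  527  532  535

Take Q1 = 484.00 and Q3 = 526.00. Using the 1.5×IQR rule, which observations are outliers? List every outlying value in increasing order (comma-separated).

355, 418

IQR = Q3 − Q1 = 526.00 − 484.00 = 42.00.
Lower fence = Q1 − 1.5·IQR = 484.00 − 63.00 = 421.00.
Upper fence = Q3 + 1.5·IQR = 526.00 + 63.00 = 589.00.
355 < 421.00 → outlier.
418 < 421.00 → outlier.
All remaining values lie within [421.00, 589.00].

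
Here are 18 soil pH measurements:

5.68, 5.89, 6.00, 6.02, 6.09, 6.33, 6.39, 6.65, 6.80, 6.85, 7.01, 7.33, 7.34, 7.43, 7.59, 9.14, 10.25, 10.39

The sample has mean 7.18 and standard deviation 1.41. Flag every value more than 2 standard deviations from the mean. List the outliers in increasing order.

10.25, 10.39

Cutoffs at x̄ ± 2s: 7.18 ± 2·1.41 = [4.36, 10.00].
10.25: z = 2.18, |z| > 2 → outlier.
10.39: z = 2.28, |z| > 2 → outlier.
Every other value lies within [4.36, 10.00].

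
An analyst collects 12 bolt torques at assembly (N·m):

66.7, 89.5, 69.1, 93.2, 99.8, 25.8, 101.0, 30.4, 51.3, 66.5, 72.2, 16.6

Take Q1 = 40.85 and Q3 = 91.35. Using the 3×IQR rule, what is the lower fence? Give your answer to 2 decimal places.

-110.65

IQR = Q3 − Q1 = 91.35 − 40.85 = 50.50.
Lower fence = Q1 − 3·IQR = 40.85 − 151.50 = -110.65.
Upper fence = Q3 + 3·IQR = 91.35 + 151.50 = 242.85.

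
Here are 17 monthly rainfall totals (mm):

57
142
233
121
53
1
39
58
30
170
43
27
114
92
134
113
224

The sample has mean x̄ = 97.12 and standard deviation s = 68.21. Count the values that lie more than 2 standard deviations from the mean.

Cutoffs: x̄ ± 2s = [-39.30, 233.54].
Every value lies within the cutoffs.

0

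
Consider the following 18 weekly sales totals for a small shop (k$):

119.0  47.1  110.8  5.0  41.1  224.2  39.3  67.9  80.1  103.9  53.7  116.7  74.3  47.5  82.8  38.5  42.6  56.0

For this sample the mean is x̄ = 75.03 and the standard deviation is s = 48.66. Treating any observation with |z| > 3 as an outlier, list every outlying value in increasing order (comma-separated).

224.2

Cutoffs at x̄ ± 3s: 75.03 ± 3·48.66 = [-70.95, 221.01].
224.2: z = 3.07, |z| > 3 → outlier.
Every other value lies within [-70.95, 221.01].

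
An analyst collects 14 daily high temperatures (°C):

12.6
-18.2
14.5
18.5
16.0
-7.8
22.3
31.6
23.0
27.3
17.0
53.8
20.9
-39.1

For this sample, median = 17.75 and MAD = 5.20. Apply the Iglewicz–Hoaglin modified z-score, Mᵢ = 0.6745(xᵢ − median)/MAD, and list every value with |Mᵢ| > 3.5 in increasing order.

-39.1, -18.2, 53.8

|Mᵢ| > 3.5 ⇔ |xᵢ − 17.75| > 3.5·5.20/0.6745 = 26.98.
So outliers lie outside [-9.23, 44.73].
-39.1: M = -7.37 → outlier.
-18.2: M = -4.66 → outlier.
53.8: M = 4.68 → outlier.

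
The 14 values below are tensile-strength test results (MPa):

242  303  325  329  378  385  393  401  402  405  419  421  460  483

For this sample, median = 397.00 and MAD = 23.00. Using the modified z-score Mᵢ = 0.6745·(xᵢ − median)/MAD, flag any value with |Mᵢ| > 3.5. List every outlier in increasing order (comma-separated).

242

|Mᵢ| > 3.5 ⇔ |xᵢ − 397.00| > 3.5·23.00/0.6745 = 119.35.
So outliers lie outside [277.65, 516.35].
242: M = -4.55 → outlier.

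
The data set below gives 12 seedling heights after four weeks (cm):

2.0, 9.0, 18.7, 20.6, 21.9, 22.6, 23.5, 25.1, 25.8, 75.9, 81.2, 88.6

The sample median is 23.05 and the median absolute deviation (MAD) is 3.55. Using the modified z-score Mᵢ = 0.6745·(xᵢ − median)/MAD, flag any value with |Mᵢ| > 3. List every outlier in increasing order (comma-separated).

|Mᵢ| > 3 ⇔ |xᵢ − 23.05| > 3·3.55/0.6745 = 15.79.
So outliers lie outside [7.26, 38.84].
2.0: M = -4.00 → outlier.
75.9: M = 10.04 → outlier.
81.2: M = 11.05 → outlier.
88.6: M = 12.45 → outlier.

2.0, 75.9, 81.2, 88.6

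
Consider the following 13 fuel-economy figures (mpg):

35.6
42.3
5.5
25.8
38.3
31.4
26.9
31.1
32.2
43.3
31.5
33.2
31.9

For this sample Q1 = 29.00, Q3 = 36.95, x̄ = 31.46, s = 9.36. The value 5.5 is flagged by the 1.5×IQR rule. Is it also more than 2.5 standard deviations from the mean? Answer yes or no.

yes

z = (5.5 − 31.46) / 9.36 = -2.77.
|z| = 2.77 > 2.5.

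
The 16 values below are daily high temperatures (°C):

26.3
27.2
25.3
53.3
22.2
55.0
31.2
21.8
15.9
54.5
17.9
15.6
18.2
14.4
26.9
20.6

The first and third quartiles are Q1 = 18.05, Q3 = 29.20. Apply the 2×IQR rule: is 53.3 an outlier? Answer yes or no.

IQR = Q3 − Q1 = 29.20 − 18.05 = 11.15.
Lower fence = Q1 − 2·IQR = 18.05 − 22.30 = -4.25.
Upper fence = Q3 + 2·IQR = 29.20 + 22.30 = 51.50.
53.3 lies above the upper fence.

yes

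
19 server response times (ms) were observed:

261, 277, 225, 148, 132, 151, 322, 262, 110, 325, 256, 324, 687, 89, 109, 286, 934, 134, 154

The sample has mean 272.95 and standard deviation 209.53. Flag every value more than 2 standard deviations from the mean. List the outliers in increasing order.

Cutoffs at x̄ ± 2s: 272.95 ± 2·209.53 = [-146.11, 692.01].
934: z = 3.15, |z| > 2 → outlier.
Every other value lies within [-146.11, 692.01].

934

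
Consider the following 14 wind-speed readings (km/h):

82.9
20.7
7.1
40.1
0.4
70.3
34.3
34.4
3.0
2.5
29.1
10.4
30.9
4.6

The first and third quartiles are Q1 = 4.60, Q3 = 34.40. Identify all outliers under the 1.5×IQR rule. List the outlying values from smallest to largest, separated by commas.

IQR = Q3 − Q1 = 34.40 − 4.60 = 29.80.
Lower fence = Q1 − 1.5·IQR = 4.60 − 44.70 = -40.10.
Upper fence = Q3 + 1.5·IQR = 34.40 + 44.70 = 79.10.
82.9 > 79.10 → outlier.
All remaining values lie within [-40.10, 79.10].

82.9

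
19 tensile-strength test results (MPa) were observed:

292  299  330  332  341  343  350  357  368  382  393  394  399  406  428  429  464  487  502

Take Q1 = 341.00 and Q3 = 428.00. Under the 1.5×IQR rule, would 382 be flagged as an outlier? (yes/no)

no

IQR = Q3 − Q1 = 428.00 − 341.00 = 87.00.
Lower fence = Q1 − 1.5·IQR = 341.00 − 130.50 = 210.50.
Upper fence = Q3 + 1.5·IQR = 428.00 + 130.50 = 558.50.
382 lies within [210.50, 558.50].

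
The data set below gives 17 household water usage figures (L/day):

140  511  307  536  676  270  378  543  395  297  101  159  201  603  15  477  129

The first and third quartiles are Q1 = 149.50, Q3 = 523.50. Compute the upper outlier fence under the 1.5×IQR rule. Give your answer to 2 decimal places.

1084.50

IQR = Q3 − Q1 = 523.50 − 149.50 = 374.00.
Lower fence = Q1 − 1.5·IQR = 149.50 − 561.00 = -411.50.
Upper fence = Q3 + 1.5·IQR = 523.50 + 561.00 = 1084.50.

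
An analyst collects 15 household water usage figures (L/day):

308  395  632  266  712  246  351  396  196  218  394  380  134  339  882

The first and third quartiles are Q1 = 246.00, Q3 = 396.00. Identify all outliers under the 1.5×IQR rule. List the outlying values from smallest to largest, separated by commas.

IQR = Q3 − Q1 = 396.00 − 246.00 = 150.00.
Lower fence = Q1 − 1.5·IQR = 246.00 − 225.00 = 21.00.
Upper fence = Q3 + 1.5·IQR = 396.00 + 225.00 = 621.00.
632 > 621.00 → outlier.
712 > 621.00 → outlier.
882 > 621.00 → outlier.
All remaining values lie within [21.00, 621.00].

632, 712, 882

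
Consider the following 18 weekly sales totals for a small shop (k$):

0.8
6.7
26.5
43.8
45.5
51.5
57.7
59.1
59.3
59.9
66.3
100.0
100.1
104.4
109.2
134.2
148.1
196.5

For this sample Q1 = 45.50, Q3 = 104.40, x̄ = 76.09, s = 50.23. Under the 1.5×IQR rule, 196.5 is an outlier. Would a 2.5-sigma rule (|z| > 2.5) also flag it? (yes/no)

z = (196.5 − 76.09) / 50.23 = 2.40.
|z| = 2.40 ≤ 2.5.

no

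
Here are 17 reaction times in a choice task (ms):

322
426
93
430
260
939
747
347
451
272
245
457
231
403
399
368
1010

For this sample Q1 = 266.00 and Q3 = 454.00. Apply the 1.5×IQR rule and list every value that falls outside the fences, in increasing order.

747, 939, 1010

IQR = Q3 − Q1 = 454.00 − 266.00 = 188.00.
Lower fence = Q1 − 1.5·IQR = 266.00 − 282.00 = -16.00.
Upper fence = Q3 + 1.5·IQR = 454.00 + 282.00 = 736.00.
747 > 736.00 → outlier.
939 > 736.00 → outlier.
1010 > 736.00 → outlier.
All remaining values lie within [-16.00, 736.00].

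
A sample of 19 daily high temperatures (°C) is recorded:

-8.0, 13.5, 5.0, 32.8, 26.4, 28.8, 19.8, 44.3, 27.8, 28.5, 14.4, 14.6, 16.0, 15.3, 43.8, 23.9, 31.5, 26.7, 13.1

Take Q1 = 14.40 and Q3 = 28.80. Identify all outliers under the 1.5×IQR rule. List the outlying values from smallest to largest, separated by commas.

-8.0

IQR = Q3 − Q1 = 28.80 − 14.40 = 14.40.
Lower fence = Q1 − 1.5·IQR = 14.40 − 21.60 = -7.20.
Upper fence = Q3 + 1.5·IQR = 28.80 + 21.60 = 50.40.
-8.0 < -7.20 → outlier.
All remaining values lie within [-7.20, 50.40].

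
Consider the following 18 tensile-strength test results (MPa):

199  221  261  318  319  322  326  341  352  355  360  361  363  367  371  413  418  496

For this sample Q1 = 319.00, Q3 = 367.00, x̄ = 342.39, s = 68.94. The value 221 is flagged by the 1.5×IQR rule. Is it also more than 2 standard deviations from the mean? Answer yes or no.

no

z = (221 − 342.39) / 68.94 = -1.76.
|z| = 1.76 ≤ 2.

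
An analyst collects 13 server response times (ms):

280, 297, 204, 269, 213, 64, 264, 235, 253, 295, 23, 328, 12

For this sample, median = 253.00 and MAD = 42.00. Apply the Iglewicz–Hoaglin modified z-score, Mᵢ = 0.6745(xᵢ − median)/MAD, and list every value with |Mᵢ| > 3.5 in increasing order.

12, 23

|Mᵢ| > 3.5 ⇔ |xᵢ − 253.00| > 3.5·42.00/0.6745 = 217.94.
So outliers lie outside [35.06, 470.94].
12: M = -3.87 → outlier.
23: M = -3.69 → outlier.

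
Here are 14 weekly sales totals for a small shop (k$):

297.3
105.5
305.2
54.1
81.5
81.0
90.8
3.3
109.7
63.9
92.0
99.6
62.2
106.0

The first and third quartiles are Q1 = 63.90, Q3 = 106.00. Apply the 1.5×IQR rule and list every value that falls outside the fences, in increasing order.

297.3, 305.2

IQR = Q3 − Q1 = 106.00 − 63.90 = 42.10.
Lower fence = Q1 − 1.5·IQR = 63.90 − 63.15 = 0.75.
Upper fence = Q3 + 1.5·IQR = 106.00 + 63.15 = 169.15.
297.3 > 169.15 → outlier.
305.2 > 169.15 → outlier.
All remaining values lie within [0.75, 169.15].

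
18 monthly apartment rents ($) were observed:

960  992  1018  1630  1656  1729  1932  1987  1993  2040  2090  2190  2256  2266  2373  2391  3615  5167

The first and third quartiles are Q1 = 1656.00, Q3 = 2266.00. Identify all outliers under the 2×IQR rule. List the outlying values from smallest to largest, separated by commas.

3615, 5167

IQR = Q3 − Q1 = 2266.00 − 1656.00 = 610.00.
Lower fence = Q1 − 2·IQR = 1656.00 − 1220.00 = 436.00.
Upper fence = Q3 + 2·IQR = 2266.00 + 1220.00 = 3486.00.
3615 > 3486.00 → outlier.
5167 > 3486.00 → outlier.
All remaining values lie within [436.00, 3486.00].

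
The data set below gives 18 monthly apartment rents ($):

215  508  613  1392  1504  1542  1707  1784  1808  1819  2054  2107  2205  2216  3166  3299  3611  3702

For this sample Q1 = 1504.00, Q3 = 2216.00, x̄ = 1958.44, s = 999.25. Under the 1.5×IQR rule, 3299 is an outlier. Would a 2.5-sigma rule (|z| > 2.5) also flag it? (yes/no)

no

z = (3299 − 1958.44) / 999.25 = 1.34.
|z| = 1.34 ≤ 2.5.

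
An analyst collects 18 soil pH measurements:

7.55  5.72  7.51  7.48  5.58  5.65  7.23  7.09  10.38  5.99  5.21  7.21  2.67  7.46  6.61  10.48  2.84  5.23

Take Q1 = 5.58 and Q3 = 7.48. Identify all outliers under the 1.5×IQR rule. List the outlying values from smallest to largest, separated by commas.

2.67, 10.38, 10.48

IQR = Q3 − Q1 = 7.48 − 5.58 = 1.90.
Lower fence = Q1 − 1.5·IQR = 5.58 − 2.85 = 2.73.
Upper fence = Q3 + 1.5·IQR = 7.48 + 2.85 = 10.33.
2.67 < 2.73 → outlier.
10.38 > 10.33 → outlier.
10.48 > 10.33 → outlier.
All remaining values lie within [2.73, 10.33].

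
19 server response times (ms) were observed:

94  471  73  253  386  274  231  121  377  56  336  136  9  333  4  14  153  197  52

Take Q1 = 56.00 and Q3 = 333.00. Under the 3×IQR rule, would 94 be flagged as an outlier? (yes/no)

IQR = Q3 − Q1 = 333.00 − 56.00 = 277.00.
Lower fence = Q1 − 3·IQR = 56.00 − 831.00 = -775.00.
Upper fence = Q3 + 3·IQR = 333.00 + 831.00 = 1164.00.
94 lies within [-775.00, 1164.00].

no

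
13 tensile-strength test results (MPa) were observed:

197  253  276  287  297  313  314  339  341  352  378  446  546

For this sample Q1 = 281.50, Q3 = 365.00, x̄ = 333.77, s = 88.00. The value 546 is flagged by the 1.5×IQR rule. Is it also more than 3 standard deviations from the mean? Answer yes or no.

z = (546 − 333.77) / 88.00 = 2.41.
|z| = 2.41 ≤ 3.

no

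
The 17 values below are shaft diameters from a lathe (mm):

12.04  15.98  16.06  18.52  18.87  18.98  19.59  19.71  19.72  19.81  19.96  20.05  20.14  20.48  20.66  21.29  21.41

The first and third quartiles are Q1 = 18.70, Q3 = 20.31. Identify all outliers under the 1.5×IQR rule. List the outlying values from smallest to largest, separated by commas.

IQR = Q3 − Q1 = 20.31 − 18.70 = 1.61.
Lower fence = Q1 − 1.5·IQR = 18.70 − 2.415 = 16.285.
Upper fence = Q3 + 1.5·IQR = 20.31 + 2.415 = 22.725.
12.04 < 16.285 → outlier.
15.98 < 16.285 → outlier.
16.06 < 16.285 → outlier.
All remaining values lie within [16.285, 22.725].

12.04, 15.98, 16.06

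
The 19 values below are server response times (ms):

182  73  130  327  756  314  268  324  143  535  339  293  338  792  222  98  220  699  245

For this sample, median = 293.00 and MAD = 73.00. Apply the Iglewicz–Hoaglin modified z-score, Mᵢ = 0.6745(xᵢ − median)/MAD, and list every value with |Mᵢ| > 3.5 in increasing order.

699, 756, 792

|Mᵢ| > 3.5 ⇔ |xᵢ − 293.00| > 3.5·73.00/0.6745 = 378.80.
So outliers lie outside [-85.80, 671.80].
699: M = 3.75 → outlier.
756: M = 4.28 → outlier.
792: M = 4.61 → outlier.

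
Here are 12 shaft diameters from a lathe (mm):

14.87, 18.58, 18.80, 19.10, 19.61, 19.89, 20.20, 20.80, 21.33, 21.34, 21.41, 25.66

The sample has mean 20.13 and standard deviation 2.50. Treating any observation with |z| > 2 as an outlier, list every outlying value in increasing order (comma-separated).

Cutoffs at x̄ ± 2s: 20.13 ± 2·2.50 = [15.13, 25.13].
14.87: z = -2.10, |z| > 2 → outlier.
25.66: z = 2.21, |z| > 2 → outlier.
Every other value lies within [15.13, 25.13].

14.87, 25.66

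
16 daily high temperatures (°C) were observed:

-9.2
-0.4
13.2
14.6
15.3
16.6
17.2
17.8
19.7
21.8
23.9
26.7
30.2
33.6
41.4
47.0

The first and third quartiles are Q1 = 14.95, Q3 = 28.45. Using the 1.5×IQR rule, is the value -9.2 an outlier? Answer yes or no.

yes

IQR = Q3 − Q1 = 28.45 − 14.95 = 13.50.
Lower fence = Q1 − 1.5·IQR = 14.95 − 20.25 = -5.30.
Upper fence = Q3 + 1.5·IQR = 28.45 + 20.25 = 48.70.
-9.2 lies below the lower fence.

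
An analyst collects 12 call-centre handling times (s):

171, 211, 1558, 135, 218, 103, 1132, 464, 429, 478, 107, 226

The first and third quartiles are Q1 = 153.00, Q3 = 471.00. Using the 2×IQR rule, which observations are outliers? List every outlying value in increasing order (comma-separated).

IQR = Q3 − Q1 = 471.00 − 153.00 = 318.00.
Lower fence = Q1 − 2·IQR = 153.00 − 636.00 = -483.00.
Upper fence = Q3 + 2·IQR = 471.00 + 636.00 = 1107.00.
1132 > 1107.00 → outlier.
1558 > 1107.00 → outlier.
All remaining values lie within [-483.00, 1107.00].

1132, 1558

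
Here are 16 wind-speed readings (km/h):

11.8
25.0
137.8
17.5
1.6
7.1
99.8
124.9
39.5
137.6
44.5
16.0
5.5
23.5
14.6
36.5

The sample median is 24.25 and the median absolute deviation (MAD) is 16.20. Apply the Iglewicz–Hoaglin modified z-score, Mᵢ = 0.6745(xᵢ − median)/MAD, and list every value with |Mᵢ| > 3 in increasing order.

99.8, 124.9, 137.6, 137.8

|Mᵢ| > 3 ⇔ |xᵢ − 24.25| > 3·16.20/0.6745 = 72.05.
So outliers lie outside [-47.80, 96.30].
99.8: M = 3.15 → outlier.
124.9: M = 4.19 → outlier.
137.6: M = 4.72 → outlier.
137.8: M = 4.73 → outlier.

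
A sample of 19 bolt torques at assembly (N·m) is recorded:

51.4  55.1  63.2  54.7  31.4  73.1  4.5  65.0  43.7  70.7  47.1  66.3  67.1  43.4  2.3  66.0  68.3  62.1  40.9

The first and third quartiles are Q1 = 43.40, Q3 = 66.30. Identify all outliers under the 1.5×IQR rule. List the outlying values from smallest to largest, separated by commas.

2.3, 4.5

IQR = Q3 − Q1 = 66.30 − 43.40 = 22.90.
Lower fence = Q1 − 1.5·IQR = 43.40 − 34.35 = 9.05.
Upper fence = Q3 + 1.5·IQR = 66.30 + 34.35 = 100.65.
2.3 < 9.05 → outlier.
4.5 < 9.05 → outlier.
All remaining values lie within [9.05, 100.65].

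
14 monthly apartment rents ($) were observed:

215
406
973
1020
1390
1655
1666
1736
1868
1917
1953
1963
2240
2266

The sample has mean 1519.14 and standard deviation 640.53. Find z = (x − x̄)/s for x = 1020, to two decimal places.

z = (1020 − 1519.14) / 640.53 = -0.78.

-0.78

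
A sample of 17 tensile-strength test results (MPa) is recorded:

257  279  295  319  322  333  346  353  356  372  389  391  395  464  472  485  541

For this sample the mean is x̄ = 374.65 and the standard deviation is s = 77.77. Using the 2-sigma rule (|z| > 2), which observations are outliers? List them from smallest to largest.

541

Cutoffs at x̄ ± 2s: 374.65 ± 2·77.77 = [219.11, 530.19].
541: z = 2.14, |z| > 2 → outlier.
Every other value lies within [219.11, 530.19].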